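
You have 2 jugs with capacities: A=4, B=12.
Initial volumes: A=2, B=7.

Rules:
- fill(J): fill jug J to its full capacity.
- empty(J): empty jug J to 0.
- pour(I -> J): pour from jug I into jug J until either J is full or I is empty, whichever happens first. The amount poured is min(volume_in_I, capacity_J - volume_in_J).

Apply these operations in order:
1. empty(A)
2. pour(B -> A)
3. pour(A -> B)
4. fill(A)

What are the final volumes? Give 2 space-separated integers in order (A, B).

Answer: 4 7

Derivation:
Step 1: empty(A) -> (A=0 B=7)
Step 2: pour(B -> A) -> (A=4 B=3)
Step 3: pour(A -> B) -> (A=0 B=7)
Step 4: fill(A) -> (A=4 B=7)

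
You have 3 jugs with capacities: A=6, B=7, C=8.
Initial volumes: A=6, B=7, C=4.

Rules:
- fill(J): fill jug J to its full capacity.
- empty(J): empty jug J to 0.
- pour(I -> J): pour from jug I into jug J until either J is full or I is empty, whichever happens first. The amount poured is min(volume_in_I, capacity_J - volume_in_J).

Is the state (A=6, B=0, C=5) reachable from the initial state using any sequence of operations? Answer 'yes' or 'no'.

BFS from (A=6, B=7, C=4):
  1. empty(A) -> (A=0 B=7 C=4)
  2. pour(B -> A) -> (A=6 B=1 C=4)
  3. pour(B -> C) -> (A=6 B=0 C=5)
Target reached → yes.

Answer: yes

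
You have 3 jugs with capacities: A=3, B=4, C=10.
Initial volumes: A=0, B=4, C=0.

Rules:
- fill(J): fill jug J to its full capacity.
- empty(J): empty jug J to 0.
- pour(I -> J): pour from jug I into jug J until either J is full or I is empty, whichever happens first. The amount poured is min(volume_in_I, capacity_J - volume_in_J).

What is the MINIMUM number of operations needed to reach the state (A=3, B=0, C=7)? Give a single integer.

BFS from (A=0, B=4, C=0). One shortest path:
  1. empty(B) -> (A=0 B=0 C=0)
  2. fill(C) -> (A=0 B=0 C=10)
  3. pour(C -> A) -> (A=3 B=0 C=7)
Reached target in 3 moves.

Answer: 3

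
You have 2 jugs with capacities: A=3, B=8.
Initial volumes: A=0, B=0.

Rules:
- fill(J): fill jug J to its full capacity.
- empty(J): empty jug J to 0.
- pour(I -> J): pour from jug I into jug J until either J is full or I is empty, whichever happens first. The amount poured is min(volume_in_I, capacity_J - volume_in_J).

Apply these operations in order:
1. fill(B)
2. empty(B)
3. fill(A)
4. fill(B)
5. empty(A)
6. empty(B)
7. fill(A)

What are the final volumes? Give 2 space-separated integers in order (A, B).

Answer: 3 0

Derivation:
Step 1: fill(B) -> (A=0 B=8)
Step 2: empty(B) -> (A=0 B=0)
Step 3: fill(A) -> (A=3 B=0)
Step 4: fill(B) -> (A=3 B=8)
Step 5: empty(A) -> (A=0 B=8)
Step 6: empty(B) -> (A=0 B=0)
Step 7: fill(A) -> (A=3 B=0)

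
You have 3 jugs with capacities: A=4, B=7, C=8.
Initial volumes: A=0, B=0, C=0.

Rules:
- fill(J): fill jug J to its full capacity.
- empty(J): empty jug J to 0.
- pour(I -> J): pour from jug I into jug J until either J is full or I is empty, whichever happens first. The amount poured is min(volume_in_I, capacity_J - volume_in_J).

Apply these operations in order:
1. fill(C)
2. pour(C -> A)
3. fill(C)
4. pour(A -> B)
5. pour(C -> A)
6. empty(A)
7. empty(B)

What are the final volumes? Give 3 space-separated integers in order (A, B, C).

Answer: 0 0 4

Derivation:
Step 1: fill(C) -> (A=0 B=0 C=8)
Step 2: pour(C -> A) -> (A=4 B=0 C=4)
Step 3: fill(C) -> (A=4 B=0 C=8)
Step 4: pour(A -> B) -> (A=0 B=4 C=8)
Step 5: pour(C -> A) -> (A=4 B=4 C=4)
Step 6: empty(A) -> (A=0 B=4 C=4)
Step 7: empty(B) -> (A=0 B=0 C=4)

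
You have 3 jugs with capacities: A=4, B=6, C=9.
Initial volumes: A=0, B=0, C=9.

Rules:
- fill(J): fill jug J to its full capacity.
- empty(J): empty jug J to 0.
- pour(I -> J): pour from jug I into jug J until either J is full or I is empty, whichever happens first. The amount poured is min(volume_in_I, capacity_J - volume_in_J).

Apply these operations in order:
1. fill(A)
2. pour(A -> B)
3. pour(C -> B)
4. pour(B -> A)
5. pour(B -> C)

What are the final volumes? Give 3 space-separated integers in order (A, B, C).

Step 1: fill(A) -> (A=4 B=0 C=9)
Step 2: pour(A -> B) -> (A=0 B=4 C=9)
Step 3: pour(C -> B) -> (A=0 B=6 C=7)
Step 4: pour(B -> A) -> (A=4 B=2 C=7)
Step 5: pour(B -> C) -> (A=4 B=0 C=9)

Answer: 4 0 9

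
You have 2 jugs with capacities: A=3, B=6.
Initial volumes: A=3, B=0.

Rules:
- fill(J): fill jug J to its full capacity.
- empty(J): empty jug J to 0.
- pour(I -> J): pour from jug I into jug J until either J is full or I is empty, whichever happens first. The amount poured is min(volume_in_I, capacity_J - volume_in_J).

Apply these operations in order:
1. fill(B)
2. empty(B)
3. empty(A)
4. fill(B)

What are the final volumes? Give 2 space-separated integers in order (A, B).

Answer: 0 6

Derivation:
Step 1: fill(B) -> (A=3 B=6)
Step 2: empty(B) -> (A=3 B=0)
Step 3: empty(A) -> (A=0 B=0)
Step 4: fill(B) -> (A=0 B=6)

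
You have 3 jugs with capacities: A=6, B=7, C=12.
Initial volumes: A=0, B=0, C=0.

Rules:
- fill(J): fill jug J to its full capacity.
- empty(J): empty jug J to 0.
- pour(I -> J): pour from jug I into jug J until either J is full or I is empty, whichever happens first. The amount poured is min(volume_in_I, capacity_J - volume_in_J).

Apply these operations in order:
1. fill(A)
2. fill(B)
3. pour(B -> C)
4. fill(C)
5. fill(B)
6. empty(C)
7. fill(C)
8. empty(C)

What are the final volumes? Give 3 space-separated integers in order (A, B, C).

Step 1: fill(A) -> (A=6 B=0 C=0)
Step 2: fill(B) -> (A=6 B=7 C=0)
Step 3: pour(B -> C) -> (A=6 B=0 C=7)
Step 4: fill(C) -> (A=6 B=0 C=12)
Step 5: fill(B) -> (A=6 B=7 C=12)
Step 6: empty(C) -> (A=6 B=7 C=0)
Step 7: fill(C) -> (A=6 B=7 C=12)
Step 8: empty(C) -> (A=6 B=7 C=0)

Answer: 6 7 0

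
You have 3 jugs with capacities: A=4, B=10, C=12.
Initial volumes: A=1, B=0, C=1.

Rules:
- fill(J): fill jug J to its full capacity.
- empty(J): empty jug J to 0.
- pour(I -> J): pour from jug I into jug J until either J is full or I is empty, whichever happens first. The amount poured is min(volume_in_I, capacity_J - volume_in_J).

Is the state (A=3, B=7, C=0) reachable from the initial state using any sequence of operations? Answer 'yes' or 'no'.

Answer: yes

Derivation:
BFS from (A=1, B=0, C=1):
  1. fill(B) -> (A=1 B=10 C=1)
  2. pour(B -> C) -> (A=1 B=0 C=11)
  3. fill(B) -> (A=1 B=10 C=11)
  4. pour(B -> A) -> (A=4 B=7 C=11)
  5. pour(A -> C) -> (A=3 B=7 C=12)
  6. empty(C) -> (A=3 B=7 C=0)
Target reached → yes.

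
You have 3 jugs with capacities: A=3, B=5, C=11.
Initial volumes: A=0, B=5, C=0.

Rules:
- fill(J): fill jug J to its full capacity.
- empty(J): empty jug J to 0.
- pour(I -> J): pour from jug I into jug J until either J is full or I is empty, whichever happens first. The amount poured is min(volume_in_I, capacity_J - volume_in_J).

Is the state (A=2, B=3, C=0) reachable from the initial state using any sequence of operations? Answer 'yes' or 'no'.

Answer: yes

Derivation:
BFS from (A=0, B=5, C=0):
  1. pour(B -> A) -> (A=3 B=2 C=0)
  2. pour(A -> C) -> (A=0 B=2 C=3)
  3. pour(B -> A) -> (A=2 B=0 C=3)
  4. pour(C -> B) -> (A=2 B=3 C=0)
Target reached → yes.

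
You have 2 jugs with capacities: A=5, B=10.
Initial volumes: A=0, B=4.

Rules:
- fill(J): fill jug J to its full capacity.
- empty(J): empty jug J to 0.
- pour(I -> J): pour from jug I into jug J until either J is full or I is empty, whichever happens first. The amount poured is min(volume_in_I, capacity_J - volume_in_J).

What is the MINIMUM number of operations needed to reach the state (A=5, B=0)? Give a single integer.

Answer: 2

Derivation:
BFS from (A=0, B=4). One shortest path:
  1. fill(A) -> (A=5 B=4)
  2. empty(B) -> (A=5 B=0)
Reached target in 2 moves.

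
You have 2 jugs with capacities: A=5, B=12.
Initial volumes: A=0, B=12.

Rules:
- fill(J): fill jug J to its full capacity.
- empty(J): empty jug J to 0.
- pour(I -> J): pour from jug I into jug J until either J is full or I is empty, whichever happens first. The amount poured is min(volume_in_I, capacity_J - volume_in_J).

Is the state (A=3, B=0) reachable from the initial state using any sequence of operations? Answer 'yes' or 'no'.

BFS from (A=0, B=12):
  1. fill(A) -> (A=5 B=12)
  2. empty(B) -> (A=5 B=0)
  3. pour(A -> B) -> (A=0 B=5)
  4. fill(A) -> (A=5 B=5)
  5. pour(A -> B) -> (A=0 B=10)
  6. fill(A) -> (A=5 B=10)
  7. pour(A -> B) -> (A=3 B=12)
  8. empty(B) -> (A=3 B=0)
Target reached → yes.

Answer: yes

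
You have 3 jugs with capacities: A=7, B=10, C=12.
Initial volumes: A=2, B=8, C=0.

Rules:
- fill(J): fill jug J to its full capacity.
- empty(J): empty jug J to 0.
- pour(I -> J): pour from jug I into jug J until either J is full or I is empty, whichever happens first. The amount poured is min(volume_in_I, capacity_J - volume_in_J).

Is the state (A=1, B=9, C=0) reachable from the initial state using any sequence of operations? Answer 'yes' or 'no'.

BFS from (A=2, B=8, C=0):
  1. pour(A -> C) -> (A=0 B=8 C=2)
  2. pour(B -> A) -> (A=7 B=1 C=2)
  3. pour(A -> C) -> (A=0 B=1 C=9)
  4. pour(B -> A) -> (A=1 B=0 C=9)
  5. pour(C -> B) -> (A=1 B=9 C=0)
Target reached → yes.

Answer: yes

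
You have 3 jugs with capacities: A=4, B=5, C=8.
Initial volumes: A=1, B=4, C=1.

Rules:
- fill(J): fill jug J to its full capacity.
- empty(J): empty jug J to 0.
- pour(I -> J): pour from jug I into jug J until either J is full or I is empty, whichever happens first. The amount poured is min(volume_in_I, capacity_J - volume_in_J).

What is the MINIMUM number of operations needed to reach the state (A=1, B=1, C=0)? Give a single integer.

Answer: 2

Derivation:
BFS from (A=1, B=4, C=1). One shortest path:
  1. empty(B) -> (A=1 B=0 C=1)
  2. pour(C -> B) -> (A=1 B=1 C=0)
Reached target in 2 moves.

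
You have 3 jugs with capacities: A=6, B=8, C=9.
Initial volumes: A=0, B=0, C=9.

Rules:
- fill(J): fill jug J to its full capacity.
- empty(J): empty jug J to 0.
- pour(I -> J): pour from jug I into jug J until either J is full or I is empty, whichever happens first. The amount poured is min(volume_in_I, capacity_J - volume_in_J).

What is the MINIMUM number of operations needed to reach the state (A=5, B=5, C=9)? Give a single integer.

BFS from (A=0, B=0, C=9). One shortest path:
  1. fill(B) -> (A=0 B=8 C=9)
  2. pour(C -> A) -> (A=6 B=8 C=3)
  3. empty(A) -> (A=0 B=8 C=3)
  4. pour(C -> A) -> (A=3 B=8 C=0)
  5. pour(B -> C) -> (A=3 B=0 C=8)
  6. fill(B) -> (A=3 B=8 C=8)
  7. pour(B -> A) -> (A=6 B=5 C=8)
  8. pour(A -> C) -> (A=5 B=5 C=9)
Reached target in 8 moves.

Answer: 8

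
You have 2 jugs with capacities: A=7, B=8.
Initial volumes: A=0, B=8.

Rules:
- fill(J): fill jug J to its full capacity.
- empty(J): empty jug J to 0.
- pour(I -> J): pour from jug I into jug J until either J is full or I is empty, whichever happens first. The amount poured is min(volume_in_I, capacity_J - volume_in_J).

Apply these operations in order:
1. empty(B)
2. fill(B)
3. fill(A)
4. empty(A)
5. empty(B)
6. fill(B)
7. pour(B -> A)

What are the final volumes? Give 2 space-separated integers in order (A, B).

Step 1: empty(B) -> (A=0 B=0)
Step 2: fill(B) -> (A=0 B=8)
Step 3: fill(A) -> (A=7 B=8)
Step 4: empty(A) -> (A=0 B=8)
Step 5: empty(B) -> (A=0 B=0)
Step 6: fill(B) -> (A=0 B=8)
Step 7: pour(B -> A) -> (A=7 B=1)

Answer: 7 1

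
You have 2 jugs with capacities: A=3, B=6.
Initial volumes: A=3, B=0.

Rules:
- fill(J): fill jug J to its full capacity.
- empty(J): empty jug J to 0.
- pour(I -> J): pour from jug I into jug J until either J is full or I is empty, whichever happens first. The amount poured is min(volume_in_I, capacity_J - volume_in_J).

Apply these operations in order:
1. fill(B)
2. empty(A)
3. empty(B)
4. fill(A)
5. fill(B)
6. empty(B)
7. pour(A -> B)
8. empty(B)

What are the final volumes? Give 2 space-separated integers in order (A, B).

Step 1: fill(B) -> (A=3 B=6)
Step 2: empty(A) -> (A=0 B=6)
Step 3: empty(B) -> (A=0 B=0)
Step 4: fill(A) -> (A=3 B=0)
Step 5: fill(B) -> (A=3 B=6)
Step 6: empty(B) -> (A=3 B=0)
Step 7: pour(A -> B) -> (A=0 B=3)
Step 8: empty(B) -> (A=0 B=0)

Answer: 0 0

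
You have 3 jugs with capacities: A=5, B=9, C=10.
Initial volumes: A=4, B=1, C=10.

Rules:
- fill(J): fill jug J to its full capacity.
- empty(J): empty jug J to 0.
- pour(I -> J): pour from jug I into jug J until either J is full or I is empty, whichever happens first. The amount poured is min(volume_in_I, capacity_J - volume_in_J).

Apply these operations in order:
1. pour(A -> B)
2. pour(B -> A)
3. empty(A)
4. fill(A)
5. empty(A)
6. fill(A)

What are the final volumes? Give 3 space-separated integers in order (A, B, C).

Step 1: pour(A -> B) -> (A=0 B=5 C=10)
Step 2: pour(B -> A) -> (A=5 B=0 C=10)
Step 3: empty(A) -> (A=0 B=0 C=10)
Step 4: fill(A) -> (A=5 B=0 C=10)
Step 5: empty(A) -> (A=0 B=0 C=10)
Step 6: fill(A) -> (A=5 B=0 C=10)

Answer: 5 0 10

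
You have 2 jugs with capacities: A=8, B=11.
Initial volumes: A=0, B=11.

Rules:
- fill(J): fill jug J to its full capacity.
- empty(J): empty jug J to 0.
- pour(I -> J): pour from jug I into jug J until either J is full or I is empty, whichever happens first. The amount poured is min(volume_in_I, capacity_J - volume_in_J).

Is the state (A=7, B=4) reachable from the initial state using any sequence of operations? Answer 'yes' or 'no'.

BFS explored all 38 reachable states.
Reachable set includes: (0,0), (0,1), (0,2), (0,3), (0,4), (0,5), (0,6), (0,7), (0,8), (0,9), (0,10), (0,11) ...
Target (A=7, B=4) not in reachable set → no.

Answer: no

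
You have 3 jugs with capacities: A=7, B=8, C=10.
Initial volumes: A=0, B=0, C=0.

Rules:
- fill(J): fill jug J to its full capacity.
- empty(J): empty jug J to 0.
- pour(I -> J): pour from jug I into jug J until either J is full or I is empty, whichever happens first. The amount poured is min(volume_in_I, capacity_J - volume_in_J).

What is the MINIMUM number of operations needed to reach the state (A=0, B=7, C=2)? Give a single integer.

BFS from (A=0, B=0, C=0). One shortest path:
  1. fill(A) -> (A=7 B=0 C=0)
  2. fill(C) -> (A=7 B=0 C=10)
  3. pour(C -> B) -> (A=7 B=8 C=2)
  4. empty(B) -> (A=7 B=0 C=2)
  5. pour(A -> B) -> (A=0 B=7 C=2)
Reached target in 5 moves.

Answer: 5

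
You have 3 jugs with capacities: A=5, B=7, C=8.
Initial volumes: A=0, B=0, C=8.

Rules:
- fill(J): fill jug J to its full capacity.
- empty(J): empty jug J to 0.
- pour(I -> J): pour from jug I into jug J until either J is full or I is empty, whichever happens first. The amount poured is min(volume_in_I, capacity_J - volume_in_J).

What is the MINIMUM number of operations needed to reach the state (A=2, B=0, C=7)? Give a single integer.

Answer: 7

Derivation:
BFS from (A=0, B=0, C=8). One shortest path:
  1. fill(B) -> (A=0 B=7 C=8)
  2. empty(C) -> (A=0 B=7 C=0)
  3. pour(B -> A) -> (A=5 B=2 C=0)
  4. empty(A) -> (A=0 B=2 C=0)
  5. pour(B -> A) -> (A=2 B=0 C=0)
  6. fill(B) -> (A=2 B=7 C=0)
  7. pour(B -> C) -> (A=2 B=0 C=7)
Reached target in 7 moves.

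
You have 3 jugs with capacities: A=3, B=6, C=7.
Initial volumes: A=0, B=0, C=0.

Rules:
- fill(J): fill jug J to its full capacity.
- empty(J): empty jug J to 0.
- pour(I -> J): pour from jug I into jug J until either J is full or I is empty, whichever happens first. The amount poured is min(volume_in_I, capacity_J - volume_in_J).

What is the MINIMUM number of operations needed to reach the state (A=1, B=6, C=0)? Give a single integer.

Answer: 3

Derivation:
BFS from (A=0, B=0, C=0). One shortest path:
  1. fill(C) -> (A=0 B=0 C=7)
  2. pour(C -> B) -> (A=0 B=6 C=1)
  3. pour(C -> A) -> (A=1 B=6 C=0)
Reached target in 3 moves.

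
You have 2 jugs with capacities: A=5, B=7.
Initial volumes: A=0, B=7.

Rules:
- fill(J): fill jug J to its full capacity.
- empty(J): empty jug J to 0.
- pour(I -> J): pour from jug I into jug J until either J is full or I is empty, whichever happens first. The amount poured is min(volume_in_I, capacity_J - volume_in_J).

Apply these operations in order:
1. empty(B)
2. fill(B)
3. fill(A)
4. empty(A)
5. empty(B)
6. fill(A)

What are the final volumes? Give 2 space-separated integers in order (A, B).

Step 1: empty(B) -> (A=0 B=0)
Step 2: fill(B) -> (A=0 B=7)
Step 3: fill(A) -> (A=5 B=7)
Step 4: empty(A) -> (A=0 B=7)
Step 5: empty(B) -> (A=0 B=0)
Step 6: fill(A) -> (A=5 B=0)

Answer: 5 0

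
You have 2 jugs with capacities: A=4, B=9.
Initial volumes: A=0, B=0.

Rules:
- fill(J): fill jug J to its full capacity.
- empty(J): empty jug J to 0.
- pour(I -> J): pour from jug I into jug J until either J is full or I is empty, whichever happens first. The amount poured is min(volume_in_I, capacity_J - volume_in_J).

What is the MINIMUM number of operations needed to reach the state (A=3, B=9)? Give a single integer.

BFS from (A=0, B=0). One shortest path:
  1. fill(A) -> (A=4 B=0)
  2. pour(A -> B) -> (A=0 B=4)
  3. fill(A) -> (A=4 B=4)
  4. pour(A -> B) -> (A=0 B=8)
  5. fill(A) -> (A=4 B=8)
  6. pour(A -> B) -> (A=3 B=9)
Reached target in 6 moves.

Answer: 6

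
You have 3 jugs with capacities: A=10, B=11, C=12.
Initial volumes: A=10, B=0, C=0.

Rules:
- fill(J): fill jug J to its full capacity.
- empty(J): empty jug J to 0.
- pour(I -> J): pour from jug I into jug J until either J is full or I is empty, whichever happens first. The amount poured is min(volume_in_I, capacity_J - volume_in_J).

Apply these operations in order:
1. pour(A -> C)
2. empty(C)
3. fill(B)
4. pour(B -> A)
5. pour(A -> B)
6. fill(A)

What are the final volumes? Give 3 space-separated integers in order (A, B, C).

Answer: 10 11 0

Derivation:
Step 1: pour(A -> C) -> (A=0 B=0 C=10)
Step 2: empty(C) -> (A=0 B=0 C=0)
Step 3: fill(B) -> (A=0 B=11 C=0)
Step 4: pour(B -> A) -> (A=10 B=1 C=0)
Step 5: pour(A -> B) -> (A=0 B=11 C=0)
Step 6: fill(A) -> (A=10 B=11 C=0)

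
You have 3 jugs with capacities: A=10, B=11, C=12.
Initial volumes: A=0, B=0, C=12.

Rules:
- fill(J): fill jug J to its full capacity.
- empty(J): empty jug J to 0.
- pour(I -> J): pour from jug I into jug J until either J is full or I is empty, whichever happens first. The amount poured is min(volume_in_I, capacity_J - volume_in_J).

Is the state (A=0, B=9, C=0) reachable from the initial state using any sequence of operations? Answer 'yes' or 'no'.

BFS from (A=0, B=0, C=12):
  1. fill(A) -> (A=10 B=0 C=12)
  2. fill(B) -> (A=10 B=11 C=12)
  3. empty(C) -> (A=10 B=11 C=0)
  4. pour(A -> C) -> (A=0 B=11 C=10)
  5. pour(B -> C) -> (A=0 B=9 C=12)
  6. empty(C) -> (A=0 B=9 C=0)
Target reached → yes.

Answer: yes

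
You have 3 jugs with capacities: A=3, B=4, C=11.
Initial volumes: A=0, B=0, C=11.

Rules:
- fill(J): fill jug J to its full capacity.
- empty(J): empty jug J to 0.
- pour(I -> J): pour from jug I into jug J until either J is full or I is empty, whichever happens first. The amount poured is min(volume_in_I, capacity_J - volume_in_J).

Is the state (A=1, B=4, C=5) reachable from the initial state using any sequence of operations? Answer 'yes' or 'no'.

Answer: yes

Derivation:
BFS from (A=0, B=0, C=11):
  1. fill(A) -> (A=3 B=0 C=11)
  2. pour(A -> B) -> (A=0 B=3 C=11)
  3. pour(C -> A) -> (A=3 B=3 C=8)
  4. pour(A -> B) -> (A=2 B=4 C=8)
  5. empty(B) -> (A=2 B=0 C=8)
  6. pour(A -> B) -> (A=0 B=2 C=8)
  7. pour(C -> A) -> (A=3 B=2 C=5)
  8. pour(A -> B) -> (A=1 B=4 C=5)
Target reached → yes.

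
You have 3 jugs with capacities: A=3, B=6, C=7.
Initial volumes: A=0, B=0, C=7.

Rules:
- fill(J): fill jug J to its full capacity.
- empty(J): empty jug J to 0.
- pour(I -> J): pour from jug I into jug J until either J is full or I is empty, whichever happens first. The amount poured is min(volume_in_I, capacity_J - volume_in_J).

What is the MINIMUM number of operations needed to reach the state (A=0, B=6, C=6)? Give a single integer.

Answer: 4

Derivation:
BFS from (A=0, B=0, C=7). One shortest path:
  1. fill(B) -> (A=0 B=6 C=7)
  2. empty(C) -> (A=0 B=6 C=0)
  3. pour(B -> C) -> (A=0 B=0 C=6)
  4. fill(B) -> (A=0 B=6 C=6)
Reached target in 4 moves.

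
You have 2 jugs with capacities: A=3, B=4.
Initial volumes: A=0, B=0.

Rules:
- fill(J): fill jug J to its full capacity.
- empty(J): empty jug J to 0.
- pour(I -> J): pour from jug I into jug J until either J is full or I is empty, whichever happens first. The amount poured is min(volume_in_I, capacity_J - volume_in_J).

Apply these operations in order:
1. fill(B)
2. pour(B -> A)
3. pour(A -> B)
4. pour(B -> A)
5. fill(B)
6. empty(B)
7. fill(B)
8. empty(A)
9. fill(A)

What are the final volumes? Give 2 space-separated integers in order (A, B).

Answer: 3 4

Derivation:
Step 1: fill(B) -> (A=0 B=4)
Step 2: pour(B -> A) -> (A=3 B=1)
Step 3: pour(A -> B) -> (A=0 B=4)
Step 4: pour(B -> A) -> (A=3 B=1)
Step 5: fill(B) -> (A=3 B=4)
Step 6: empty(B) -> (A=3 B=0)
Step 7: fill(B) -> (A=3 B=4)
Step 8: empty(A) -> (A=0 B=4)
Step 9: fill(A) -> (A=3 B=4)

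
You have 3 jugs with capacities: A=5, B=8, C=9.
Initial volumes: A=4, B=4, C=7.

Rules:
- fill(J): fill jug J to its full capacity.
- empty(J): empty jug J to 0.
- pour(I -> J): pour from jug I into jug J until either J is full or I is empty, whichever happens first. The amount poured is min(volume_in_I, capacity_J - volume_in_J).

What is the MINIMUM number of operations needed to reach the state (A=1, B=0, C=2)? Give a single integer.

BFS from (A=4, B=4, C=7). One shortest path:
  1. empty(A) -> (A=0 B=4 C=7)
  2. pour(C -> A) -> (A=5 B=4 C=2)
  3. pour(A -> B) -> (A=1 B=8 C=2)
  4. empty(B) -> (A=1 B=0 C=2)
Reached target in 4 moves.

Answer: 4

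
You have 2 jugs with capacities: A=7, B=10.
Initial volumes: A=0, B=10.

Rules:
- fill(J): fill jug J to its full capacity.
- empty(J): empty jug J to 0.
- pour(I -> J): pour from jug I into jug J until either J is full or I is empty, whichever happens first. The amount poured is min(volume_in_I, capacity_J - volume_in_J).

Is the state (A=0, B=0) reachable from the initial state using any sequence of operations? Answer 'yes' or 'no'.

BFS from (A=0, B=10):
  1. empty(B) -> (A=0 B=0)
Target reached → yes.

Answer: yes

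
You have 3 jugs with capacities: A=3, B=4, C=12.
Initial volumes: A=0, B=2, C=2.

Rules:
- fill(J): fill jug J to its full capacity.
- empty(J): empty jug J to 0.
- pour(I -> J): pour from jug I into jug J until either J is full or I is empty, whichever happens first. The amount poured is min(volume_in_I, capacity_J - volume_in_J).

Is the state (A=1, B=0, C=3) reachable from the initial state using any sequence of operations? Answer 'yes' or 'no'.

Answer: yes

Derivation:
BFS from (A=0, B=2, C=2):
  1. pour(C -> A) -> (A=2 B=2 C=0)
  2. pour(B -> A) -> (A=3 B=1 C=0)
  3. pour(A -> C) -> (A=0 B=1 C=3)
  4. pour(B -> A) -> (A=1 B=0 C=3)
Target reached → yes.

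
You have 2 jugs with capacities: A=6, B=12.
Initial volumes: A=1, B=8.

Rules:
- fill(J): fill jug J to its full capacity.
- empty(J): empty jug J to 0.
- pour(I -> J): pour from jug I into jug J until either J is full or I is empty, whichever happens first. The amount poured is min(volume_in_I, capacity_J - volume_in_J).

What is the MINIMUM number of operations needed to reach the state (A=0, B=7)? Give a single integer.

BFS from (A=1, B=8). One shortest path:
  1. fill(B) -> (A=1 B=12)
  2. pour(B -> A) -> (A=6 B=7)
  3. empty(A) -> (A=0 B=7)
Reached target in 3 moves.

Answer: 3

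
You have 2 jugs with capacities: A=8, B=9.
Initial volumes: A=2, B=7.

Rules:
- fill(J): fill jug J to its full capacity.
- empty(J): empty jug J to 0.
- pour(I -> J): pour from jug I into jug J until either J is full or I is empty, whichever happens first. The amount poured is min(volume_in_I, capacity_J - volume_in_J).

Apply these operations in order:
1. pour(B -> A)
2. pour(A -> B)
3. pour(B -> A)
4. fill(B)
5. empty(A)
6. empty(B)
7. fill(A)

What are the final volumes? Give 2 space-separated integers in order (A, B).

Answer: 8 0

Derivation:
Step 1: pour(B -> A) -> (A=8 B=1)
Step 2: pour(A -> B) -> (A=0 B=9)
Step 3: pour(B -> A) -> (A=8 B=1)
Step 4: fill(B) -> (A=8 B=9)
Step 5: empty(A) -> (A=0 B=9)
Step 6: empty(B) -> (A=0 B=0)
Step 7: fill(A) -> (A=8 B=0)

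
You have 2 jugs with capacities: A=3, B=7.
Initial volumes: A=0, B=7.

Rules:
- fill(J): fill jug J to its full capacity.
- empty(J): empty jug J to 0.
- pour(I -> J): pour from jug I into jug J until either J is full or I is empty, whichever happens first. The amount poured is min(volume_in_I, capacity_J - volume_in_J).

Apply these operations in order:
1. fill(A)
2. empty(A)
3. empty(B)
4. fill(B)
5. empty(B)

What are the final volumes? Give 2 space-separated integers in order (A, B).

Answer: 0 0

Derivation:
Step 1: fill(A) -> (A=3 B=7)
Step 2: empty(A) -> (A=0 B=7)
Step 3: empty(B) -> (A=0 B=0)
Step 4: fill(B) -> (A=0 B=7)
Step 5: empty(B) -> (A=0 B=0)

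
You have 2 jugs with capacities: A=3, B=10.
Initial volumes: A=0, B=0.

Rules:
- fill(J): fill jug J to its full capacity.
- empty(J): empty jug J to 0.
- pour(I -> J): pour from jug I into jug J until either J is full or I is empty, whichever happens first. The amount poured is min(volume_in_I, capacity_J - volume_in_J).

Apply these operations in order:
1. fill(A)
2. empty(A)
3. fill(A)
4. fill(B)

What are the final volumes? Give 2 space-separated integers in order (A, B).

Answer: 3 10

Derivation:
Step 1: fill(A) -> (A=3 B=0)
Step 2: empty(A) -> (A=0 B=0)
Step 3: fill(A) -> (A=3 B=0)
Step 4: fill(B) -> (A=3 B=10)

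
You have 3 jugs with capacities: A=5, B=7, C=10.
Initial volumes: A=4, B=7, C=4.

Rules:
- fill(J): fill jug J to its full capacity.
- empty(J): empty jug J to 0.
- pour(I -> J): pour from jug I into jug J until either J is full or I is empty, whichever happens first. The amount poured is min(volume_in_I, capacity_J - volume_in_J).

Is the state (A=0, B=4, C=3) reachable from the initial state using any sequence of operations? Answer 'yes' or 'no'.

BFS from (A=4, B=7, C=4):
  1. empty(B) -> (A=4 B=0 C=4)
  2. fill(C) -> (A=4 B=0 C=10)
  3. pour(C -> B) -> (A=4 B=7 C=3)
  4. empty(B) -> (A=4 B=0 C=3)
  5. pour(A -> B) -> (A=0 B=4 C=3)
Target reached → yes.

Answer: yes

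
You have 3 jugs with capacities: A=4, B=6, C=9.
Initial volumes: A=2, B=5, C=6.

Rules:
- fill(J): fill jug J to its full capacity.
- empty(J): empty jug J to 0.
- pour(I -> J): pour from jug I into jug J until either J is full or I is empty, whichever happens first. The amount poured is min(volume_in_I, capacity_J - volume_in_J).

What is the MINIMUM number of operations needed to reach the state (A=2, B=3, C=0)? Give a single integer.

Answer: 3

Derivation:
BFS from (A=2, B=5, C=6). One shortest path:
  1. fill(B) -> (A=2 B=6 C=6)
  2. pour(B -> C) -> (A=2 B=3 C=9)
  3. empty(C) -> (A=2 B=3 C=0)
Reached target in 3 moves.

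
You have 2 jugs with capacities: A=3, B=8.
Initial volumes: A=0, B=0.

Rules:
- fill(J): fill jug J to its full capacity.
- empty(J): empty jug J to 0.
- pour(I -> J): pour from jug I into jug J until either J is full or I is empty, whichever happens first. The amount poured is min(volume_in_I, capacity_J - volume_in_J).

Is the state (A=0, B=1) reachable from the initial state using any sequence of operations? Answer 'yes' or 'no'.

Answer: yes

Derivation:
BFS from (A=0, B=0):
  1. fill(A) -> (A=3 B=0)
  2. pour(A -> B) -> (A=0 B=3)
  3. fill(A) -> (A=3 B=3)
  4. pour(A -> B) -> (A=0 B=6)
  5. fill(A) -> (A=3 B=6)
  6. pour(A -> B) -> (A=1 B=8)
  7. empty(B) -> (A=1 B=0)
  8. pour(A -> B) -> (A=0 B=1)
Target reached → yes.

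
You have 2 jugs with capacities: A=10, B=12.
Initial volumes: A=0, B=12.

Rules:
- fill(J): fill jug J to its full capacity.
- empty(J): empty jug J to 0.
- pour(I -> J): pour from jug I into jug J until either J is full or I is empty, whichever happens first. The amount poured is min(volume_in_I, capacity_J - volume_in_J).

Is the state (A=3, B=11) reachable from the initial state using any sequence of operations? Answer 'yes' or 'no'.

Answer: no

Derivation:
BFS explored all 22 reachable states.
Reachable set includes: (0,0), (0,2), (0,4), (0,6), (0,8), (0,10), (0,12), (2,0), (2,12), (4,0), (4,12), (6,0) ...
Target (A=3, B=11) not in reachable set → no.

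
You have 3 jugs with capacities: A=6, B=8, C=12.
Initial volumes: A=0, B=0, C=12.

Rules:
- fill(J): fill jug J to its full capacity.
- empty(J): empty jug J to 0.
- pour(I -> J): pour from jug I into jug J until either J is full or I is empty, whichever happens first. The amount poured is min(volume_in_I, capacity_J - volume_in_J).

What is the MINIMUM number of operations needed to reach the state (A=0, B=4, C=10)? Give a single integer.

Answer: 7

Derivation:
BFS from (A=0, B=0, C=12). One shortest path:
  1. fill(B) -> (A=0 B=8 C=12)
  2. pour(B -> A) -> (A=6 B=2 C=12)
  3. empty(A) -> (A=0 B=2 C=12)
  4. pour(B -> A) -> (A=2 B=0 C=12)
  5. pour(C -> B) -> (A=2 B=8 C=4)
  6. pour(B -> A) -> (A=6 B=4 C=4)
  7. pour(A -> C) -> (A=0 B=4 C=10)
Reached target in 7 moves.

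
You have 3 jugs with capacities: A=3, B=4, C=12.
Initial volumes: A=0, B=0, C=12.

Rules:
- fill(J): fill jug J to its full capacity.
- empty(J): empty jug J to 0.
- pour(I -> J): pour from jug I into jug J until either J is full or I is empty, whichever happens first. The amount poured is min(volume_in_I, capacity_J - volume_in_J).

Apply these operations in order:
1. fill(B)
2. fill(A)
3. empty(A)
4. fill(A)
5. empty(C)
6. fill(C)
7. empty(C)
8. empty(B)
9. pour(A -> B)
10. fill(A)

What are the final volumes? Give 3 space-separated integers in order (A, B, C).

Step 1: fill(B) -> (A=0 B=4 C=12)
Step 2: fill(A) -> (A=3 B=4 C=12)
Step 3: empty(A) -> (A=0 B=4 C=12)
Step 4: fill(A) -> (A=3 B=4 C=12)
Step 5: empty(C) -> (A=3 B=4 C=0)
Step 6: fill(C) -> (A=3 B=4 C=12)
Step 7: empty(C) -> (A=3 B=4 C=0)
Step 8: empty(B) -> (A=3 B=0 C=0)
Step 9: pour(A -> B) -> (A=0 B=3 C=0)
Step 10: fill(A) -> (A=3 B=3 C=0)

Answer: 3 3 0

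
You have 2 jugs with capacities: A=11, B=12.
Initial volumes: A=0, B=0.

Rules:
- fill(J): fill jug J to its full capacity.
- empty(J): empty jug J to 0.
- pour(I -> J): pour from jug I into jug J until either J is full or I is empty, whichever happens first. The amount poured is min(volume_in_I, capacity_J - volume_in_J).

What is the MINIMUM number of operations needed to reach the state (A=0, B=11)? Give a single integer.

Answer: 2

Derivation:
BFS from (A=0, B=0). One shortest path:
  1. fill(A) -> (A=11 B=0)
  2. pour(A -> B) -> (A=0 B=11)
Reached target in 2 moves.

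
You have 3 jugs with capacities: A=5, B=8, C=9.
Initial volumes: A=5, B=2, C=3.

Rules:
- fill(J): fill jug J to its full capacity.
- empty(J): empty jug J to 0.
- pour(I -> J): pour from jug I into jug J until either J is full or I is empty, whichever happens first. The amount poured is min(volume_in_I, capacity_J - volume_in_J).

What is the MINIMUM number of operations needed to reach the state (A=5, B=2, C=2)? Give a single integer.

Answer: 6

Derivation:
BFS from (A=5, B=2, C=3). One shortest path:
  1. empty(A) -> (A=0 B=2 C=3)
  2. pour(C -> A) -> (A=3 B=2 C=0)
  3. fill(C) -> (A=3 B=2 C=9)
  4. pour(C -> A) -> (A=5 B=2 C=7)
  5. empty(A) -> (A=0 B=2 C=7)
  6. pour(C -> A) -> (A=5 B=2 C=2)
Reached target in 6 moves.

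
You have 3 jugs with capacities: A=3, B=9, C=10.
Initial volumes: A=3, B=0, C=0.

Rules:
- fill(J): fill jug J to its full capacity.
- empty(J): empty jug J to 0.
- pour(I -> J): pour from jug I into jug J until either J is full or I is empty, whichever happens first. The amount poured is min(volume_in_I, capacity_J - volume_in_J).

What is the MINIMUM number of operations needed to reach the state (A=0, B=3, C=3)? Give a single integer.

BFS from (A=3, B=0, C=0). One shortest path:
  1. pour(A -> B) -> (A=0 B=3 C=0)
  2. fill(A) -> (A=3 B=3 C=0)
  3. pour(A -> C) -> (A=0 B=3 C=3)
Reached target in 3 moves.

Answer: 3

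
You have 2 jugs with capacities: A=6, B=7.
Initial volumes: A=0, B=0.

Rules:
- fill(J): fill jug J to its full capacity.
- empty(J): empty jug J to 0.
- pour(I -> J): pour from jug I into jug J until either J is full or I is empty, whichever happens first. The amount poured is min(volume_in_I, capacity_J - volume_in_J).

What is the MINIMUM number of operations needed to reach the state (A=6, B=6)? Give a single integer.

BFS from (A=0, B=0). One shortest path:
  1. fill(A) -> (A=6 B=0)
  2. pour(A -> B) -> (A=0 B=6)
  3. fill(A) -> (A=6 B=6)
Reached target in 3 moves.

Answer: 3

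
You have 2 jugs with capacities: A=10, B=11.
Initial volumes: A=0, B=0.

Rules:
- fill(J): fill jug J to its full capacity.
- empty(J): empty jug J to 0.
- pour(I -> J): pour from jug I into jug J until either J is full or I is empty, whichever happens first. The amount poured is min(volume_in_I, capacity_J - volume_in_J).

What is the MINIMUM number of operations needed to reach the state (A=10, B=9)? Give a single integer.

BFS from (A=0, B=0). One shortest path:
  1. fill(A) -> (A=10 B=0)
  2. pour(A -> B) -> (A=0 B=10)
  3. fill(A) -> (A=10 B=10)
  4. pour(A -> B) -> (A=9 B=11)
  5. empty(B) -> (A=9 B=0)
  6. pour(A -> B) -> (A=0 B=9)
  7. fill(A) -> (A=10 B=9)
Reached target in 7 moves.

Answer: 7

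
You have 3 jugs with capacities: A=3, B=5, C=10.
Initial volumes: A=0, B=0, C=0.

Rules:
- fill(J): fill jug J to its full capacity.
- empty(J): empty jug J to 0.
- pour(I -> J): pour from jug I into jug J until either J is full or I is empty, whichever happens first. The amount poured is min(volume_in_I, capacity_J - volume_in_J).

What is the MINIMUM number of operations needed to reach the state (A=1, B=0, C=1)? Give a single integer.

Answer: 8

Derivation:
BFS from (A=0, B=0, C=0). One shortest path:
  1. fill(C) -> (A=0 B=0 C=10)
  2. pour(C -> A) -> (A=3 B=0 C=7)
  3. empty(A) -> (A=0 B=0 C=7)
  4. pour(C -> A) -> (A=3 B=0 C=4)
  5. pour(A -> B) -> (A=0 B=3 C=4)
  6. pour(C -> A) -> (A=3 B=3 C=1)
  7. pour(A -> B) -> (A=1 B=5 C=1)
  8. empty(B) -> (A=1 B=0 C=1)
Reached target in 8 moves.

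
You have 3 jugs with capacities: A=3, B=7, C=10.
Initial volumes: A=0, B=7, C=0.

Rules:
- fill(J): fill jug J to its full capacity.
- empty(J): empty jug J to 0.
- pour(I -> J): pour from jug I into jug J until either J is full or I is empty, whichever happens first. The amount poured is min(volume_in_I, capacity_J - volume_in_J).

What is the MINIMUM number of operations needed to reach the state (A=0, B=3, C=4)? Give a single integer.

BFS from (A=0, B=7, C=0). One shortest path:
  1. pour(B -> A) -> (A=3 B=4 C=0)
  2. pour(B -> C) -> (A=3 B=0 C=4)
  3. pour(A -> B) -> (A=0 B=3 C=4)
Reached target in 3 moves.

Answer: 3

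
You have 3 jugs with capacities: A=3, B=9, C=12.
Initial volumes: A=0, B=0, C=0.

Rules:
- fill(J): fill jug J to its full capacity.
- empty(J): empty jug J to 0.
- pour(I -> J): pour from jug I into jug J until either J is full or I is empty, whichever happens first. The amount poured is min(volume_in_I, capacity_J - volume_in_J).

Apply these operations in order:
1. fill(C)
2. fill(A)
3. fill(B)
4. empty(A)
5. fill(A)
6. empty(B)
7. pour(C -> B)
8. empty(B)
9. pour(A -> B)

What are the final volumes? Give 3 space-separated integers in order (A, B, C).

Answer: 0 3 3

Derivation:
Step 1: fill(C) -> (A=0 B=0 C=12)
Step 2: fill(A) -> (A=3 B=0 C=12)
Step 3: fill(B) -> (A=3 B=9 C=12)
Step 4: empty(A) -> (A=0 B=9 C=12)
Step 5: fill(A) -> (A=3 B=9 C=12)
Step 6: empty(B) -> (A=3 B=0 C=12)
Step 7: pour(C -> B) -> (A=3 B=9 C=3)
Step 8: empty(B) -> (A=3 B=0 C=3)
Step 9: pour(A -> B) -> (A=0 B=3 C=3)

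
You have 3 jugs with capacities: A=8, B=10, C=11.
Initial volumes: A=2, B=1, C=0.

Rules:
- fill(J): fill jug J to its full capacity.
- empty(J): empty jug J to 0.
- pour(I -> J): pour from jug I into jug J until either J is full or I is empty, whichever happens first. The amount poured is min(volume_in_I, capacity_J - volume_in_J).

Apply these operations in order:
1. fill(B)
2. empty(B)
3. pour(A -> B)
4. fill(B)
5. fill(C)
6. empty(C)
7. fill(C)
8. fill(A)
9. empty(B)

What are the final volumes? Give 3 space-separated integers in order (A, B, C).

Answer: 8 0 11

Derivation:
Step 1: fill(B) -> (A=2 B=10 C=0)
Step 2: empty(B) -> (A=2 B=0 C=0)
Step 3: pour(A -> B) -> (A=0 B=2 C=0)
Step 4: fill(B) -> (A=0 B=10 C=0)
Step 5: fill(C) -> (A=0 B=10 C=11)
Step 6: empty(C) -> (A=0 B=10 C=0)
Step 7: fill(C) -> (A=0 B=10 C=11)
Step 8: fill(A) -> (A=8 B=10 C=11)
Step 9: empty(B) -> (A=8 B=0 C=11)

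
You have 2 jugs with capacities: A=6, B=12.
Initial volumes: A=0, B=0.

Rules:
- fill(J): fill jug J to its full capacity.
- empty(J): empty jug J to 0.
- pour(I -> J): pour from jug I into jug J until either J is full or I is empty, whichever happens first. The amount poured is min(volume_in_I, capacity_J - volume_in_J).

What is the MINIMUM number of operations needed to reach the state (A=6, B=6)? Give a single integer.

BFS from (A=0, B=0). One shortest path:
  1. fill(B) -> (A=0 B=12)
  2. pour(B -> A) -> (A=6 B=6)
Reached target in 2 moves.

Answer: 2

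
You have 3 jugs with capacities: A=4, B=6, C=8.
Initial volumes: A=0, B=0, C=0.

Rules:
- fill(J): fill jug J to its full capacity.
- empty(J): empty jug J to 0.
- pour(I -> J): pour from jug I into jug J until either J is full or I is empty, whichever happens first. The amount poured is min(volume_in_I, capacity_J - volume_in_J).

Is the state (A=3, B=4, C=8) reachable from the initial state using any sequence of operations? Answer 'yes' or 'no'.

Answer: no

Derivation:
BFS explored all 54 reachable states.
Reachable set includes: (0,0,0), (0,0,2), (0,0,4), (0,0,6), (0,0,8), (0,2,0), (0,2,2), (0,2,4), (0,2,6), (0,2,8), (0,4,0), (0,4,2) ...
Target (A=3, B=4, C=8) not in reachable set → no.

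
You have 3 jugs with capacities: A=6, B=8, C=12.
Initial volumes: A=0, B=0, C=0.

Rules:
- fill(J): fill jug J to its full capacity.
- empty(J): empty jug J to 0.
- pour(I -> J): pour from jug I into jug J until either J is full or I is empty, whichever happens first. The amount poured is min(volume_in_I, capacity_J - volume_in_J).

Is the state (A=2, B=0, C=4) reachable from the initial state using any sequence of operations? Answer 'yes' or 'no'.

Answer: yes

Derivation:
BFS from (A=0, B=0, C=0):
  1. fill(C) -> (A=0 B=0 C=12)
  2. pour(C -> B) -> (A=0 B=8 C=4)
  3. pour(B -> A) -> (A=6 B=2 C=4)
  4. empty(A) -> (A=0 B=2 C=4)
  5. pour(B -> A) -> (A=2 B=0 C=4)
Target reached → yes.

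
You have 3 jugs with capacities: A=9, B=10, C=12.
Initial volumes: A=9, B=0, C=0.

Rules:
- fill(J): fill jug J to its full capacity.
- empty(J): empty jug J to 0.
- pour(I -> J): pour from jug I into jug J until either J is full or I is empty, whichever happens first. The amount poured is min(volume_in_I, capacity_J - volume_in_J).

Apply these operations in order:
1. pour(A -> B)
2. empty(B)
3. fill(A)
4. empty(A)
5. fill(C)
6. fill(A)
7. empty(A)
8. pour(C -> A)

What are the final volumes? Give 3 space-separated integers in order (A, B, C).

Answer: 9 0 3

Derivation:
Step 1: pour(A -> B) -> (A=0 B=9 C=0)
Step 2: empty(B) -> (A=0 B=0 C=0)
Step 3: fill(A) -> (A=9 B=0 C=0)
Step 4: empty(A) -> (A=0 B=0 C=0)
Step 5: fill(C) -> (A=0 B=0 C=12)
Step 6: fill(A) -> (A=9 B=0 C=12)
Step 7: empty(A) -> (A=0 B=0 C=12)
Step 8: pour(C -> A) -> (A=9 B=0 C=3)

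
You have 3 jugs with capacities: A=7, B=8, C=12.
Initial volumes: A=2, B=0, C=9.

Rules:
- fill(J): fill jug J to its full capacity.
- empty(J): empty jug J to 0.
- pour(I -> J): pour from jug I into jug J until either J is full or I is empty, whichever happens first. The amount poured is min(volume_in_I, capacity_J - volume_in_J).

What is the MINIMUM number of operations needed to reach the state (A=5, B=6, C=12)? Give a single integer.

Answer: 8

Derivation:
BFS from (A=2, B=0, C=9). One shortest path:
  1. fill(A) -> (A=7 B=0 C=9)
  2. pour(A -> B) -> (A=0 B=7 C=9)
  3. pour(C -> A) -> (A=7 B=7 C=2)
  4. pour(A -> B) -> (A=6 B=8 C=2)
  5. pour(B -> C) -> (A=6 B=0 C=10)
  6. pour(A -> B) -> (A=0 B=6 C=10)
  7. fill(A) -> (A=7 B=6 C=10)
  8. pour(A -> C) -> (A=5 B=6 C=12)
Reached target in 8 moves.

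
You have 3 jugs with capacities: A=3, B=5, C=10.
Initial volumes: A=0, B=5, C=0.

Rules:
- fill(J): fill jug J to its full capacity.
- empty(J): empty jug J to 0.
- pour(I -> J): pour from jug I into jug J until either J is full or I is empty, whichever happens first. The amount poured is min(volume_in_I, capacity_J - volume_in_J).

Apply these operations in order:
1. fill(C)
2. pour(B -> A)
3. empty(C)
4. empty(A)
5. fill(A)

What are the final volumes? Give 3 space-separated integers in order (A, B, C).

Step 1: fill(C) -> (A=0 B=5 C=10)
Step 2: pour(B -> A) -> (A=3 B=2 C=10)
Step 3: empty(C) -> (A=3 B=2 C=0)
Step 4: empty(A) -> (A=0 B=2 C=0)
Step 5: fill(A) -> (A=3 B=2 C=0)

Answer: 3 2 0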